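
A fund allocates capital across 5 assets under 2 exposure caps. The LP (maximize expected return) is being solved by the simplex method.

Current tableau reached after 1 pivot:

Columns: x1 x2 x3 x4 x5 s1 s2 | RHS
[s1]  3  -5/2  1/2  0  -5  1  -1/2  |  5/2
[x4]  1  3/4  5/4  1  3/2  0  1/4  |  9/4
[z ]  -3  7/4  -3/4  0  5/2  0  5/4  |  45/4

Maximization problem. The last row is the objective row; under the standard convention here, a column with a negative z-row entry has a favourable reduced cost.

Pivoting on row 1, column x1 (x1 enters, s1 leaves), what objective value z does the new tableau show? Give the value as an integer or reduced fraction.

Minimum ratio for x1: (5/2)/3 = 5/6.
z changes by −(z-row coeff of x1)·ratio = −(-3)·(5/6) = 5/2.
New z = 45/4 + (5/2) = 55/4.

55/4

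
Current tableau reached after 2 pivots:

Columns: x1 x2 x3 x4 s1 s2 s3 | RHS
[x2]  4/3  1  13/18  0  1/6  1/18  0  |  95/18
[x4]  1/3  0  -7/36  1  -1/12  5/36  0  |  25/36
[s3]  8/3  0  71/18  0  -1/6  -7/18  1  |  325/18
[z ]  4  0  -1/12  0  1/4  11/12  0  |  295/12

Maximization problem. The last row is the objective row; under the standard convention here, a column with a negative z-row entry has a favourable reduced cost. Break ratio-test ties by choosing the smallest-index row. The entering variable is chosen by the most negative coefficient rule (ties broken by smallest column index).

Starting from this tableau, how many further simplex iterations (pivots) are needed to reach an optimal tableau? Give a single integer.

1

pivot: x3 in, s3 out → z = 3545/142
No improving column remains; optimal.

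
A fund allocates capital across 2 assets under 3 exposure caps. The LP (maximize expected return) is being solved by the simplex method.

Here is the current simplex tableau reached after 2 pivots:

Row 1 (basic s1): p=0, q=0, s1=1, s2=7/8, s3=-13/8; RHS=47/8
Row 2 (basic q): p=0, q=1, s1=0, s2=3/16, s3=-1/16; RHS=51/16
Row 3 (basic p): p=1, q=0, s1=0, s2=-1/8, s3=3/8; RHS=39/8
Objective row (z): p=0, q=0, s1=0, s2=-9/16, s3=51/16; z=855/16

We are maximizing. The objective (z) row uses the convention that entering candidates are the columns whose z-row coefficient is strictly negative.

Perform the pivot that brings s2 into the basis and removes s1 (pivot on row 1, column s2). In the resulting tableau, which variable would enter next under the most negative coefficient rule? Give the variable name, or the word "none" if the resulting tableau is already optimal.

Pivot element 7/8. New z-row = old z-row − (-9/16)·(row 1/(7/8)).
Updated z-row coefficients: p: 0, q: 0, s1: 9/14, s2: 0, s3: 15/7.
No coefficient is strictly negative; the tableau after this pivot is optimal.

none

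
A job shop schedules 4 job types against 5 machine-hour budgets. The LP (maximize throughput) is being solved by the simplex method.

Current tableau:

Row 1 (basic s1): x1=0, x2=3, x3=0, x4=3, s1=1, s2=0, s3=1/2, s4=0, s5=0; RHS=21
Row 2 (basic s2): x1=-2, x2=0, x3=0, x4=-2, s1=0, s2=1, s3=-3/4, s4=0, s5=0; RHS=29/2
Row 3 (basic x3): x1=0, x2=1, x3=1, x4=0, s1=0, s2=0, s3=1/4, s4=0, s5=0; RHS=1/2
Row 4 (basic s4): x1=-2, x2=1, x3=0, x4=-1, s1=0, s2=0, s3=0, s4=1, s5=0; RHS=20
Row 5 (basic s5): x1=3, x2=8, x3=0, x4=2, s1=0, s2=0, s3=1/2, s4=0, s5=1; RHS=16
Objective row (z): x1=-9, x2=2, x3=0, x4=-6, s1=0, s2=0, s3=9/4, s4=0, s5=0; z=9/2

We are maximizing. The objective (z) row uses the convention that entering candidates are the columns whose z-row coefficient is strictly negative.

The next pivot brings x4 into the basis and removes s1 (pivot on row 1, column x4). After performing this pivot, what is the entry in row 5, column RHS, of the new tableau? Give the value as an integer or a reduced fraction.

Pivot element is row 1, column x4: 3.
Normalize row 1: new (row 1, RHS) = 21/3 = 7.
row 5 ← row 5 − 2·(new row 1): 16 − 2·7 = 2.

2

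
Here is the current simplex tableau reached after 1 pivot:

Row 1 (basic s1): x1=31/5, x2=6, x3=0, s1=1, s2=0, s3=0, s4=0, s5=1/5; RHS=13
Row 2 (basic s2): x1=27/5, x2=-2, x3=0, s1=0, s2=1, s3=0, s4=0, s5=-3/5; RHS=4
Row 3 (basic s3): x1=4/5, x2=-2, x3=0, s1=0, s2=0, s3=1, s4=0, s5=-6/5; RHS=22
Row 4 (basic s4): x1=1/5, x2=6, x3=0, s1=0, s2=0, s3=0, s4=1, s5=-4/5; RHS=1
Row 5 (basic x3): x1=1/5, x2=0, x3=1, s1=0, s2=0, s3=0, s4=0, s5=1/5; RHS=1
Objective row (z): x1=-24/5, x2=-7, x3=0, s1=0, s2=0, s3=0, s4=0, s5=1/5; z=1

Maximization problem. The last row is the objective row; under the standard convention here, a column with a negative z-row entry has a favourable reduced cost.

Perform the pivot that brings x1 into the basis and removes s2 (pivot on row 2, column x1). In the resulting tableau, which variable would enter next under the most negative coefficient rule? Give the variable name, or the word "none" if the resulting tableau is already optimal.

x2

Pivot element 27/5. New z-row = old z-row − (-24/5)·(row 2/(27/5)).
Updated z-row coefficients: x1: 0, x2: -79/9, x3: 0, s1: 0, s2: 8/9, s3: 0, s4: 0, s5: -1/3.
The most negative is -79/9 in column x2, so x2 would enter next.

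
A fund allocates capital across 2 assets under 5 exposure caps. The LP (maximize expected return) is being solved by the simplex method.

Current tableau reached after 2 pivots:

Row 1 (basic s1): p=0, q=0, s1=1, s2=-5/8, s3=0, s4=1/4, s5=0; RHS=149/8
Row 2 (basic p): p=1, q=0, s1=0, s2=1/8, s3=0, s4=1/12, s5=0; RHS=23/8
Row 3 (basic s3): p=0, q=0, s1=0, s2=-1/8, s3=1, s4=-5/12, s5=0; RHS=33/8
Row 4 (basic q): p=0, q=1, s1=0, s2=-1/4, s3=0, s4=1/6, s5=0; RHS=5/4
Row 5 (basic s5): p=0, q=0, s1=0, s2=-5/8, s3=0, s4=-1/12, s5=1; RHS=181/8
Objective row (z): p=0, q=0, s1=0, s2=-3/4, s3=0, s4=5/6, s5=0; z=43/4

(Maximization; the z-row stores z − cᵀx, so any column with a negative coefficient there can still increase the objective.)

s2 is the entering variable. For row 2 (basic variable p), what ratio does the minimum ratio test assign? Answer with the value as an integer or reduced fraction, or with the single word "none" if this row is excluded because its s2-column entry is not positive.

23

Ratio = RHS / (s2 entry) = (23/8) / (1/8) = 23.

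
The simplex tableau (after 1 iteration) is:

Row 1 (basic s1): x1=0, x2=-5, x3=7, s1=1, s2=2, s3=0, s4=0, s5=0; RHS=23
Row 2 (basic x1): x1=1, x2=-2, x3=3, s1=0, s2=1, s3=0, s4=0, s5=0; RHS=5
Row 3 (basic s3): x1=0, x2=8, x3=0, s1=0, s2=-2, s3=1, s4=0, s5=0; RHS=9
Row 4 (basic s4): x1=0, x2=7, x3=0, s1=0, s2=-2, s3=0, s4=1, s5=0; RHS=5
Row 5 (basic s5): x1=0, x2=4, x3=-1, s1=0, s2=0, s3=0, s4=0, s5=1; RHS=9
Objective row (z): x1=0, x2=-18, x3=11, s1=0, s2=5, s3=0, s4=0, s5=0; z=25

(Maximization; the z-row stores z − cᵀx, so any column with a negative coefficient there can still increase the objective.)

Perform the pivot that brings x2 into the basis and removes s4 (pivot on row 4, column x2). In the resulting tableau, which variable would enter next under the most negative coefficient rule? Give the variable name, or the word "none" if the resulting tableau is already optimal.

Pivot element 7. New z-row = old z-row − (-18)·(row 4/7).
Updated z-row coefficients: x1: 0, x2: 0, x3: 11, s1: 0, s2: -1/7, s3: 0, s4: 18/7, s5: 0.
The most negative is -1/7 in column s2, so s2 would enter next.

s2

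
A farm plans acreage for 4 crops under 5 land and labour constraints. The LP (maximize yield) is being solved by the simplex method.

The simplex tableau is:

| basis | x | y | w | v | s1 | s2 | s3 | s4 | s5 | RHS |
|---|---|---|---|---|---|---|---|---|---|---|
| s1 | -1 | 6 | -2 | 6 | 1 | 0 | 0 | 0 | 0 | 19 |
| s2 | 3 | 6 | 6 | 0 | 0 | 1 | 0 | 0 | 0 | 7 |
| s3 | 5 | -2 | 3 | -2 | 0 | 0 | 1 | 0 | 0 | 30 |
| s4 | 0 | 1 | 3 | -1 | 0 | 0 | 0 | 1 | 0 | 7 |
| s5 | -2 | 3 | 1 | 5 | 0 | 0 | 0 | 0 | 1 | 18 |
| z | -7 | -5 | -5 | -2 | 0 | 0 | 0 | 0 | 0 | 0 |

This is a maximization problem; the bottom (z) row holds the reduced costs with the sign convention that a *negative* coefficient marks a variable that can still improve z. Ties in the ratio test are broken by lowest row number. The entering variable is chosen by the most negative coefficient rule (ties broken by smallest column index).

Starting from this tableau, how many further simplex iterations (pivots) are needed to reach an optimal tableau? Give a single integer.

pivot: x in, s2 out → z = 49/3
pivot: v in, s1 out → z = 211/9
No improving column remains; optimal.

2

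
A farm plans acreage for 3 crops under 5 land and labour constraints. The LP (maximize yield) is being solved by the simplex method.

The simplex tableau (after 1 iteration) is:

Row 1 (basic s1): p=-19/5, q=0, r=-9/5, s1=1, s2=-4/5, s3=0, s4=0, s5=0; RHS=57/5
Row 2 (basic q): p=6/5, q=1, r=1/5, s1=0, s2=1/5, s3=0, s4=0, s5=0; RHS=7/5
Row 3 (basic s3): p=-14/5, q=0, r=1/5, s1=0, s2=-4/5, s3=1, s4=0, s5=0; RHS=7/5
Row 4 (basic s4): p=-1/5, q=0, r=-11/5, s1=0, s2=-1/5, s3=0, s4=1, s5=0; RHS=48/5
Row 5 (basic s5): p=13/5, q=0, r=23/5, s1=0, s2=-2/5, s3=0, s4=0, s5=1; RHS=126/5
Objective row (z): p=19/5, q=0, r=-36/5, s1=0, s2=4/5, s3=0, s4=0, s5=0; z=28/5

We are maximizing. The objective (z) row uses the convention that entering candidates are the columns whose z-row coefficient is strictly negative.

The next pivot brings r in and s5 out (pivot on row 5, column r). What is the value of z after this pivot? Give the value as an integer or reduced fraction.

Minimum ratio for r: (126/5)/(23/5) = 126/23.
z changes by −(z-row coeff of r)·ratio = −(-36/5)·(126/23) = 4536/115.
New z = 28/5 + (4536/115) = 1036/23.

1036/23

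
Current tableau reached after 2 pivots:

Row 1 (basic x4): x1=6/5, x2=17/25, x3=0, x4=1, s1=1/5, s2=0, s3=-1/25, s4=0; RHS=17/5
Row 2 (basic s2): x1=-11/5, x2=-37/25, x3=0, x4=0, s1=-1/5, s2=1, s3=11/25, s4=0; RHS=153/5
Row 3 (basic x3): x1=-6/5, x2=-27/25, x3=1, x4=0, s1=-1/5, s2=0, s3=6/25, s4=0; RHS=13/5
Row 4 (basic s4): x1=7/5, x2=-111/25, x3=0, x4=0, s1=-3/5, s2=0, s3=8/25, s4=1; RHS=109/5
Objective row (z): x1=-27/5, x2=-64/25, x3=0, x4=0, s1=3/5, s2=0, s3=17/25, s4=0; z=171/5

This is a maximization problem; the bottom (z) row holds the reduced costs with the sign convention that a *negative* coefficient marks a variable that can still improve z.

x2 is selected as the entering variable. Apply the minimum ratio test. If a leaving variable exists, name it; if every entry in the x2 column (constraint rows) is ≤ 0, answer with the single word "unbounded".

Ratios: row 1 (x4): (17/5)/(17/25) = 5; row 2 (s2): entry -37/25 ≤ 0, skip; row 3 (x3): entry -27/25 ≤ 0, skip; row 4 (s4): entry -111/25 ≤ 0, skip.
Minimum ratio is in the x4 row, so x4 leaves.

x4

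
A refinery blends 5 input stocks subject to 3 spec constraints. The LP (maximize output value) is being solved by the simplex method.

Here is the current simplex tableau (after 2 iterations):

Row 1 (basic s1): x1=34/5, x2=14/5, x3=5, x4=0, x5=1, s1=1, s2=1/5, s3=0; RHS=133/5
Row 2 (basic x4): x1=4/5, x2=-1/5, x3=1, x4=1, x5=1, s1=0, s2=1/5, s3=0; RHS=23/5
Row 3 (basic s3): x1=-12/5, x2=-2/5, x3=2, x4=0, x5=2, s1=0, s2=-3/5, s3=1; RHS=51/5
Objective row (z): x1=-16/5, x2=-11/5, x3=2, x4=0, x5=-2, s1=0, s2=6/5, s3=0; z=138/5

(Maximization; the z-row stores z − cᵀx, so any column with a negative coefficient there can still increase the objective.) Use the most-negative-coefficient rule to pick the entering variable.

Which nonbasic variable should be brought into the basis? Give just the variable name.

x1

Objective-row coefficients: x1: -16/5, x2: -11/5, x3: 2, x4: 0, x5: -2, s1: 0, s2: 6/5, s3: 0.
The most negative is -16/5 in column x1, so x1 enters.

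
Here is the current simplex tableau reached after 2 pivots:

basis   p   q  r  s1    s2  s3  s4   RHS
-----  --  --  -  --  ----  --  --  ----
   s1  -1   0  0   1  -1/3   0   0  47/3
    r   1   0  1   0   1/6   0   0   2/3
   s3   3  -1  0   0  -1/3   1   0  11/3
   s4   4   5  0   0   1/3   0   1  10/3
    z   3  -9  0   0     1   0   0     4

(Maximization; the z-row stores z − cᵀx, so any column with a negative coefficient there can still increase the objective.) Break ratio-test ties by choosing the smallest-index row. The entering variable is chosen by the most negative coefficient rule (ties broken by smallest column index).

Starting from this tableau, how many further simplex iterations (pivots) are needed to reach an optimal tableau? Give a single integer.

pivot: q in, s4 out → z = 10
No improving column remains; optimal.

1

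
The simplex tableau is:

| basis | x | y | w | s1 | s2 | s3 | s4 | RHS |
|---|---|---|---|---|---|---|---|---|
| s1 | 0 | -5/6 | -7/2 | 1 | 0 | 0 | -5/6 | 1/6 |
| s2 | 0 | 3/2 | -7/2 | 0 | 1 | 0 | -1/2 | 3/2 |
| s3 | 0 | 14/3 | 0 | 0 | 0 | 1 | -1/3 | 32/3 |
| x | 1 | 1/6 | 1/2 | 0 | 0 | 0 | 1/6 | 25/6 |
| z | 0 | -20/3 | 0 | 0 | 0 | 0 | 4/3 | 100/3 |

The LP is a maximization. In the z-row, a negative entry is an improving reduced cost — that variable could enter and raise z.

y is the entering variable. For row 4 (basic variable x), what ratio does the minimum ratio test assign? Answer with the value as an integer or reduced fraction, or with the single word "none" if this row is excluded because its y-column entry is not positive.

25

Ratio = RHS / (y entry) = (25/6) / (1/6) = 25.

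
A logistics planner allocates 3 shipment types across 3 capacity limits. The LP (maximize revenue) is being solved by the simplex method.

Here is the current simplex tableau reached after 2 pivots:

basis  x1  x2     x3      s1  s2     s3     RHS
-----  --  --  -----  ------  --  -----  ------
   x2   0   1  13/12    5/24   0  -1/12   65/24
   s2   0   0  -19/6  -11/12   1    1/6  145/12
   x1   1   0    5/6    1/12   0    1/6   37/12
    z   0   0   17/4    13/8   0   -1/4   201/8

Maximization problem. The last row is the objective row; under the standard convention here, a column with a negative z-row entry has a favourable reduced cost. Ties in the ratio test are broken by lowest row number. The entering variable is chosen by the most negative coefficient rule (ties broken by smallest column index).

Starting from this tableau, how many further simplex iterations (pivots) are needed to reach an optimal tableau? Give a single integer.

pivot: s3 in, x1 out → z = 119/4
No improving column remains; optimal.

1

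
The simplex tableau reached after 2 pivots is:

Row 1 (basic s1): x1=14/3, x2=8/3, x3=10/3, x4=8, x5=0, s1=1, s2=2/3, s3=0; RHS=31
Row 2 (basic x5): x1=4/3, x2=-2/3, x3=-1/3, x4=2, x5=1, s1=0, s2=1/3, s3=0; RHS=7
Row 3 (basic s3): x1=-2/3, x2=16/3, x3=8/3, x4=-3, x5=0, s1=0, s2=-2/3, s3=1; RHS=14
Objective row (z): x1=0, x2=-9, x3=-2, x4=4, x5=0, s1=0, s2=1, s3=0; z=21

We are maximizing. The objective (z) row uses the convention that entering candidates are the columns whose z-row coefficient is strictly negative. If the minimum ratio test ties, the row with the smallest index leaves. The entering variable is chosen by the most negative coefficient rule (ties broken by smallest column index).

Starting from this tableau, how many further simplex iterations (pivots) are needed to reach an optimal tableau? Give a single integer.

pivot: x2 in, s3 out → z = 357/8
pivot: x1 in, s1 out → z = 2001/40
No improving column remains; optimal.

2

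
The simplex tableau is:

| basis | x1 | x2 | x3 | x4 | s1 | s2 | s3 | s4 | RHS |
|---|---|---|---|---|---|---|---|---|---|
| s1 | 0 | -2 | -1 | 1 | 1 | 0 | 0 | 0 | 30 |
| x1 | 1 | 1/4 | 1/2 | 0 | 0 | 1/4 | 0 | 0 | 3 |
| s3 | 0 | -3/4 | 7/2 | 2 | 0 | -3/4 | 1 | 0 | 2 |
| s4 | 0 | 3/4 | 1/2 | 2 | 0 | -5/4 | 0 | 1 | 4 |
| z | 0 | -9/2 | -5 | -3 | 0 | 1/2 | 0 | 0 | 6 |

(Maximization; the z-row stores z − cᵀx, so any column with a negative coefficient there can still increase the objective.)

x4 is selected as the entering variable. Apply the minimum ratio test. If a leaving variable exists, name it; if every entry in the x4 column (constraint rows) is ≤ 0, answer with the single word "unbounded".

Ratios: row 1 (s1): 30/1 = 30; row 2 (x1): entry 0 ≤ 0, skip; row 3 (s3): 2/2 = 1; row 4 (s4): 4/2 = 2.
Minimum ratio is in the s3 row, so s3 leaves.

s3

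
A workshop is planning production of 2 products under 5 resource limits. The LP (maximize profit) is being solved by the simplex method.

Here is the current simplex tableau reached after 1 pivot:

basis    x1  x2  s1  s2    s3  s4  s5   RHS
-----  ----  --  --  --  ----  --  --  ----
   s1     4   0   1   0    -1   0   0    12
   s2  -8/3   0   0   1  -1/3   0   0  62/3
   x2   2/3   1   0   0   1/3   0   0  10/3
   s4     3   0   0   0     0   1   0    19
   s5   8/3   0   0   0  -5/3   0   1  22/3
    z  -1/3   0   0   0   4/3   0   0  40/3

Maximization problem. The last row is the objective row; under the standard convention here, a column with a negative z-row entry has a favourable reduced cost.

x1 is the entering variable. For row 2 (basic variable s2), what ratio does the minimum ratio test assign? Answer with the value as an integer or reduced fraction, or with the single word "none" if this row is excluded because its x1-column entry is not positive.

The x1 entry in row 2 is -8/3 ≤ 0, so this row gives no ratio.

none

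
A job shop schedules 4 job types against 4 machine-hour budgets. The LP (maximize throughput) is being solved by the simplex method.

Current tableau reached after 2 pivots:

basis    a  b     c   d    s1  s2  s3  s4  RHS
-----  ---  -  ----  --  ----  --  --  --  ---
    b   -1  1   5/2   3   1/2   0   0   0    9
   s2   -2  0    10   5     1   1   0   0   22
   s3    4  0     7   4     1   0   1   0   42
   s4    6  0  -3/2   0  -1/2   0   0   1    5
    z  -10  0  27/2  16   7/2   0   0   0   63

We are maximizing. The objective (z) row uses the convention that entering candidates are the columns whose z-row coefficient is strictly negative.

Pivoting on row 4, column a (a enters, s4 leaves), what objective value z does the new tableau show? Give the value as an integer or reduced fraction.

Minimum ratio for a: 5/6 = 5/6.
z changes by −(z-row coeff of a)·ratio = −(-10)·(5/6) = 25/3.
New z = 63 + (25/3) = 214/3.

214/3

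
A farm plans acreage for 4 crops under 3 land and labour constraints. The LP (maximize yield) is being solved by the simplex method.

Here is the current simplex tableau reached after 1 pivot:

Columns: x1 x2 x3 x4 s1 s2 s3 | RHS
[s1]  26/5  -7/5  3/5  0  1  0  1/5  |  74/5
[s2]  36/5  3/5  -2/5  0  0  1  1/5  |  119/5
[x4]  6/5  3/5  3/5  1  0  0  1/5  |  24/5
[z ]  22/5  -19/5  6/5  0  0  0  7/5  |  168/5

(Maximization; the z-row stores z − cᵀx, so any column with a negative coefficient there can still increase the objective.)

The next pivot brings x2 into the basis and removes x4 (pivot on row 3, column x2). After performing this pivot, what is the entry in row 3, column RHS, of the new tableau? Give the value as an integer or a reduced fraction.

8

Pivot element is row 3, column x2: 3/5.
Normalize row 3: new (row 3, RHS) = (24/5)/(3/5) = 8.
Row 3 is the pivot row, so the entry is 8.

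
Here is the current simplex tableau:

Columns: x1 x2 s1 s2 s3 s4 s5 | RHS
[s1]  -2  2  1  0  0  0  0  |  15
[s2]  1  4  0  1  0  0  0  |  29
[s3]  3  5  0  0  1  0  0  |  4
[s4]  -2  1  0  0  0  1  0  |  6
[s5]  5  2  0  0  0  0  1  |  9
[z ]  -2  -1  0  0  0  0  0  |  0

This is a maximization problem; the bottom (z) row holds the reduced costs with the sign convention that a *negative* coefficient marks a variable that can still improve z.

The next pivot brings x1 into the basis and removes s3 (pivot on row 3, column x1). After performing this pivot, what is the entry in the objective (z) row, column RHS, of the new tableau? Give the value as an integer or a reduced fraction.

Pivot element is row 3, column x1: 3.
Normalize row 3: new (row 3, RHS) = 4/3 = 4/3.
z-row ← z-row − (-2)·(new row 3): 0 − (-2)·(4/3) = 8/3.

8/3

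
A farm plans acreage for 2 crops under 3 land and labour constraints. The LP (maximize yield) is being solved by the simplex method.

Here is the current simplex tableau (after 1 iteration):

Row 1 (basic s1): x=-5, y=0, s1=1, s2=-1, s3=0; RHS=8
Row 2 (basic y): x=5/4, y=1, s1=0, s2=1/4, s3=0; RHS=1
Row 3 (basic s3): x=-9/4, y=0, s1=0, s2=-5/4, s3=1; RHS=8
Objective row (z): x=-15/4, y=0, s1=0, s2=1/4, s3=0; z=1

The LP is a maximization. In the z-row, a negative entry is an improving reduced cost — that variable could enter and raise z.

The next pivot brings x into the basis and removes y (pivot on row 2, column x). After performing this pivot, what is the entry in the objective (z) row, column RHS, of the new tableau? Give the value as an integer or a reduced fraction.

4

Pivot element is row 2, column x: 5/4.
Normalize row 2: new (row 2, RHS) = 1/(5/4) = 4/5.
z-row ← z-row − (-15/4)·(new row 2): 1 − (-15/4)·(4/5) = 4.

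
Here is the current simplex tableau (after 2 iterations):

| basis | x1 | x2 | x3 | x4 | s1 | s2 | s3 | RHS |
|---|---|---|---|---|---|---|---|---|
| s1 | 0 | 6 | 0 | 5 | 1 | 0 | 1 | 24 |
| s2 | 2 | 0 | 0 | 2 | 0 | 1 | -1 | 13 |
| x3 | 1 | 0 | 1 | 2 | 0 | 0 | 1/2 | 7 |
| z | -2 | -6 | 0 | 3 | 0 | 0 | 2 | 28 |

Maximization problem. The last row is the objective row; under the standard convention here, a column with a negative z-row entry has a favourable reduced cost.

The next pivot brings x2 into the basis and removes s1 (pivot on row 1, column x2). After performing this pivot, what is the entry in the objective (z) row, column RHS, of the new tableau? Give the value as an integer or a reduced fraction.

52

Pivot element is row 1, column x2: 6.
Normalize row 1: new (row 1, RHS) = 24/6 = 4.
z-row ← z-row − (-6)·(new row 1): 28 − (-6)·4 = 52.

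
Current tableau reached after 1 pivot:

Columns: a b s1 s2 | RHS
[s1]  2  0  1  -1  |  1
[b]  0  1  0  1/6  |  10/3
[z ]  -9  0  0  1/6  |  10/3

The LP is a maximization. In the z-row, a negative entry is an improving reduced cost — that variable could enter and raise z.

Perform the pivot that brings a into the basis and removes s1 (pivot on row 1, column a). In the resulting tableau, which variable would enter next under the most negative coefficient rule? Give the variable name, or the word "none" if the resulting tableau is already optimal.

Pivot element 2. New z-row = old z-row − (-9)·(row 1/2).
Updated z-row coefficients: a: 0, b: 0, s1: 9/2, s2: -13/3.
The most negative is -13/3 in column s2, so s2 would enter next.

s2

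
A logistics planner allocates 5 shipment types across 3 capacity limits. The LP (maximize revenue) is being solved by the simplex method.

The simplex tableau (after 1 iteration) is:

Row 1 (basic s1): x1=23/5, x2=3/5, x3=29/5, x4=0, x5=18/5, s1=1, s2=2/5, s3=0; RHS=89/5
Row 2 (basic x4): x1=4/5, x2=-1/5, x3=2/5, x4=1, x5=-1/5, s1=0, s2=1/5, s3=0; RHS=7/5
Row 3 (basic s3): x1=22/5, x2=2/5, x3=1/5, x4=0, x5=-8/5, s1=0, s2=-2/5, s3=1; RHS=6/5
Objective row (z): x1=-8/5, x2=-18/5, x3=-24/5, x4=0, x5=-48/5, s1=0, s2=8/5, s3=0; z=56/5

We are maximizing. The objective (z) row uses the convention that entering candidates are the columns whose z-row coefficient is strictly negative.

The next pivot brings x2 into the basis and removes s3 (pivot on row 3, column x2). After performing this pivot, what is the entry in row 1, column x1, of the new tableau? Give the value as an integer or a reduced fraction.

Pivot element is row 3, column x2: 2/5.
Normalize row 3: new (row 3, x1) = (22/5)/(2/5) = 11.
row 1 ← row 1 − (3/5)·(new row 3): 23/5 − (3/5)·11 = -2.

-2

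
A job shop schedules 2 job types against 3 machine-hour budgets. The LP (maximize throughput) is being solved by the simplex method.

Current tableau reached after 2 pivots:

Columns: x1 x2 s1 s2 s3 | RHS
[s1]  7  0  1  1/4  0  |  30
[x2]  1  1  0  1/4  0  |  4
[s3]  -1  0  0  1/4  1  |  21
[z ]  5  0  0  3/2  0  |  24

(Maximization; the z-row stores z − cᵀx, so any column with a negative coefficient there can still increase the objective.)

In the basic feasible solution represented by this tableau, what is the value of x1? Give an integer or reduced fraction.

x1 is nonbasic (not in the basis column), so its value in the current BFS is 0.

0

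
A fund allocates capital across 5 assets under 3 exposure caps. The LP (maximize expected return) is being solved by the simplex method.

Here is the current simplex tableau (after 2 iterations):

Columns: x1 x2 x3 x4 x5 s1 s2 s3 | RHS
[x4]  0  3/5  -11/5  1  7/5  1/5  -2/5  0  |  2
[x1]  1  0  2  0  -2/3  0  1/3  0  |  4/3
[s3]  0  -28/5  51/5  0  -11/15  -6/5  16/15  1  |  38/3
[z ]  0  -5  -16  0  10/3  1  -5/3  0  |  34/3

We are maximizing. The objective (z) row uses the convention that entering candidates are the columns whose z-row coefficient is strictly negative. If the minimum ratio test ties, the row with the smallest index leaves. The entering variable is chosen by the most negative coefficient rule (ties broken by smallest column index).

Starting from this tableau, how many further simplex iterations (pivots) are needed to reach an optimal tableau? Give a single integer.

2

pivot: x3 in, x1 out → z = 22
pivot: x2 in, x4 out → z = 458/9
No improving column remains; optimal.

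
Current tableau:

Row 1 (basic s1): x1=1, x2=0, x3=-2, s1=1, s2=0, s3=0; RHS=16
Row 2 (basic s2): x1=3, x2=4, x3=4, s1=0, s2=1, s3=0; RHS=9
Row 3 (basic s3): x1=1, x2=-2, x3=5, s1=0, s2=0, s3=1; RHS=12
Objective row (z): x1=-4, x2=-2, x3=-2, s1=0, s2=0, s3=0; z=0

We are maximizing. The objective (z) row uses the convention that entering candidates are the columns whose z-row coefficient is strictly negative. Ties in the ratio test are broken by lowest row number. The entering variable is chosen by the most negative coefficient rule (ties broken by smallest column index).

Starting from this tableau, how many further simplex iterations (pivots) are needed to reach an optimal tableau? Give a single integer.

1

pivot: x1 in, s2 out → z = 12
No improving column remains; optimal.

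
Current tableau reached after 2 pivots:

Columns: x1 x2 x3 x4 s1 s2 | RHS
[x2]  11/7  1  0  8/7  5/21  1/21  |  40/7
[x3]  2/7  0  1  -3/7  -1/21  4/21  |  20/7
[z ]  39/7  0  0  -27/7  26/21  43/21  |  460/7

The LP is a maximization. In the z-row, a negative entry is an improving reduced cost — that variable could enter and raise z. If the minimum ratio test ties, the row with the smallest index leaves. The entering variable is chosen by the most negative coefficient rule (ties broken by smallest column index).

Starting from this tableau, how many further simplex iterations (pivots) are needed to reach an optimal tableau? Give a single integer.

1

pivot: x4 in, x2 out → z = 85
No improving column remains; optimal.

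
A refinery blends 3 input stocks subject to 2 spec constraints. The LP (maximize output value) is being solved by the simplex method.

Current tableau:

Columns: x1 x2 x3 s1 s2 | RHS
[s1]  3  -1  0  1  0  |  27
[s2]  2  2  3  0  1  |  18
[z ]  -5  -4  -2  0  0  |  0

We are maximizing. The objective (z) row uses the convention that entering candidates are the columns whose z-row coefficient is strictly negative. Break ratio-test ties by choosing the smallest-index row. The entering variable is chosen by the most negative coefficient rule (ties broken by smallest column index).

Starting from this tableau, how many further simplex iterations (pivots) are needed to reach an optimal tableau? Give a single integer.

pivot: x1 in, s1 out → z = 45
pivot: x2 in, s2 out → z = 45
No improving column remains; optimal.

2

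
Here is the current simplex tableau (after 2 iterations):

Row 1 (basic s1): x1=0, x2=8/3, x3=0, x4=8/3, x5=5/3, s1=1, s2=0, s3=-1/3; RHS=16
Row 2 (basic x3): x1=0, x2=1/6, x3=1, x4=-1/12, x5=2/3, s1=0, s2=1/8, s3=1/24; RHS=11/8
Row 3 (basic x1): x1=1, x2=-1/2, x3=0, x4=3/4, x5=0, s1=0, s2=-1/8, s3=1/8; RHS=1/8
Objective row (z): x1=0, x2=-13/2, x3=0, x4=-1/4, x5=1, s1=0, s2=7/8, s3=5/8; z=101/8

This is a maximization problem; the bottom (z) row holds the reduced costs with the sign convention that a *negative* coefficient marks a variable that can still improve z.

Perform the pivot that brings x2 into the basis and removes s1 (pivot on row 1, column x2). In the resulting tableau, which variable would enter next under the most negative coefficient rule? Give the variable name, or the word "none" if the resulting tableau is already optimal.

Pivot element 8/3. New z-row = old z-row − (-13/2)·(row 1/(8/3)).
Updated z-row coefficients: x1: 0, x2: 0, x3: 0, x4: 25/4, x5: 81/16, s1: 39/16, s2: 7/8, s3: -3/16.
The most negative is -3/16 in column s3, so s3 would enter next.

s3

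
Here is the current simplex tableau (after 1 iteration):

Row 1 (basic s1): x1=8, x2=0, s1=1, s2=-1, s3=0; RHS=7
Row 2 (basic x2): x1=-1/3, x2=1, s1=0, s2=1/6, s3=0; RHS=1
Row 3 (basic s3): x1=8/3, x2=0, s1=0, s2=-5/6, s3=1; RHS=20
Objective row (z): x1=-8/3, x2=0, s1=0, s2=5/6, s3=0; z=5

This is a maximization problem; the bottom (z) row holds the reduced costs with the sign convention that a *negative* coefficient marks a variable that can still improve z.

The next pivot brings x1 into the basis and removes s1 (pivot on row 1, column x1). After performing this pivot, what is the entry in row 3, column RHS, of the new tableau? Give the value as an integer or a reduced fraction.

53/3

Pivot element is row 1, column x1: 8.
Normalize row 1: new (row 1, RHS) = 7/8 = 7/8.
row 3 ← row 3 − (8/3)·(new row 1): 20 − (8/3)·(7/8) = 53/3.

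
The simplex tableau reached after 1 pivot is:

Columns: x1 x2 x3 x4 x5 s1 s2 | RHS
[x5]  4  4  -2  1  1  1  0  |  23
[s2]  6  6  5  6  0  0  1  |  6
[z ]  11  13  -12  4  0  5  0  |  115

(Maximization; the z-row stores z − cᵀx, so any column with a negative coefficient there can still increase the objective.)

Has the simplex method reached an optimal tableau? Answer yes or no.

no

Column x3 has objective-row coefficient -12, which is negative; an improving pivot exists, so not yet optimal.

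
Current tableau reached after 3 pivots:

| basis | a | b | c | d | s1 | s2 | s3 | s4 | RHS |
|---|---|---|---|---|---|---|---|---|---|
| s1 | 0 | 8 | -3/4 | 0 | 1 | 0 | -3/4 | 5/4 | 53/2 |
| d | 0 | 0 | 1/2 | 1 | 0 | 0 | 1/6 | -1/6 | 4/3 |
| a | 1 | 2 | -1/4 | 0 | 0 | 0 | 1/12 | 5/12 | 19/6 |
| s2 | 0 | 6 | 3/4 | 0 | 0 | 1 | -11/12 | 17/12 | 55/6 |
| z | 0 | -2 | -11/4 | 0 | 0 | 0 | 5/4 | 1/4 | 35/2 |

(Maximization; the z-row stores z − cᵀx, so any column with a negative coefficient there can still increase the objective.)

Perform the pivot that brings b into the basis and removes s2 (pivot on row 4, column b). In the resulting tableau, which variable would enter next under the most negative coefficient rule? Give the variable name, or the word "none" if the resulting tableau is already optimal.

Pivot element 6. New z-row = old z-row − (-2)·(row 4/6).
Updated z-row coefficients: a: 0, b: 0, c: -5/2, d: 0, s1: 0, s2: 1/3, s3: 17/18, s4: 13/18.
The most negative is -5/2 in column c, so c would enter next.

c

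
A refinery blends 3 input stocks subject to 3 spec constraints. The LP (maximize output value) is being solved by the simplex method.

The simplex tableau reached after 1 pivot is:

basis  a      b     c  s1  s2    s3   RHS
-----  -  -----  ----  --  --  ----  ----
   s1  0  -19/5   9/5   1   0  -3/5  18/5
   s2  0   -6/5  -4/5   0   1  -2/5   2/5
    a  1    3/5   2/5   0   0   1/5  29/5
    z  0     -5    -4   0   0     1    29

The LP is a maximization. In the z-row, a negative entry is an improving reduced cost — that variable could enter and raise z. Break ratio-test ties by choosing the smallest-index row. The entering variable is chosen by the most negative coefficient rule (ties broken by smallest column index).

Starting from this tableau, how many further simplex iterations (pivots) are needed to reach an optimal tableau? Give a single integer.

pivot: b in, a out → z = 232/3
pivot: c in, s1 out → z = 1086/13
No improving column remains; optimal.

2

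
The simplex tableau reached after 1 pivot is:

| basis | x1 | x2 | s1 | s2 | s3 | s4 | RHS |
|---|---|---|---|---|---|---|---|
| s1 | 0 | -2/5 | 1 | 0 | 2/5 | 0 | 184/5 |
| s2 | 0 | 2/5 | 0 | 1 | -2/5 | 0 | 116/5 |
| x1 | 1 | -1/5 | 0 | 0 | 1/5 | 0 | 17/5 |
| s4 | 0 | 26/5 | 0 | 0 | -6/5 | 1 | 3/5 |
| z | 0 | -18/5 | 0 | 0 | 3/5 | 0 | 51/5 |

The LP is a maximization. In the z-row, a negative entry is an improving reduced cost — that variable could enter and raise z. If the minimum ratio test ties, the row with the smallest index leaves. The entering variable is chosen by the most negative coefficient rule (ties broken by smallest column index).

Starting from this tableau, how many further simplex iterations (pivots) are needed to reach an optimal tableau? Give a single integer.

pivot: x2 in, s4 out → z = 138/13
pivot: s3 in, x1 out → z = 63/4
No improving column remains; optimal.

2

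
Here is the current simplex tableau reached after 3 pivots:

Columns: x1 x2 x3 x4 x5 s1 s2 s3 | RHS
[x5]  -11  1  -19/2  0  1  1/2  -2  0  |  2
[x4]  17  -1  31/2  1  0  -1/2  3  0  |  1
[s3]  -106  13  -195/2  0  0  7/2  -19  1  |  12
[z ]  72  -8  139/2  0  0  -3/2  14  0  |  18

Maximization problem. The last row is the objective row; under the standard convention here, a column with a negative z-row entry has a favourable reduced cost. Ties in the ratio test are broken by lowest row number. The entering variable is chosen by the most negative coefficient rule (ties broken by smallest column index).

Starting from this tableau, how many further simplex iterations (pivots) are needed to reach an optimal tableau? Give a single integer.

1

pivot: x2 in, s3 out → z = 330/13
No improving column remains; optimal.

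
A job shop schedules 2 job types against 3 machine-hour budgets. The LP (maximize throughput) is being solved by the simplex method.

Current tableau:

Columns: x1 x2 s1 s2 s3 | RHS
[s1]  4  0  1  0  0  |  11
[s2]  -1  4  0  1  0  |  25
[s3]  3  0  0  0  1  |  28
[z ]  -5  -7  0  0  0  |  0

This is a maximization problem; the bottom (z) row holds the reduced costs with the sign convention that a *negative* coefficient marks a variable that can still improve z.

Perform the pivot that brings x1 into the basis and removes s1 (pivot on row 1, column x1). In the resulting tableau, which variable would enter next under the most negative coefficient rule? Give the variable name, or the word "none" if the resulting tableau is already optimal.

Pivot element 4. New z-row = old z-row − (-5)·(row 1/4).
Updated z-row coefficients: x1: 0, x2: -7, s1: 5/4, s2: 0, s3: 0.
The most negative is -7 in column x2, so x2 would enter next.

x2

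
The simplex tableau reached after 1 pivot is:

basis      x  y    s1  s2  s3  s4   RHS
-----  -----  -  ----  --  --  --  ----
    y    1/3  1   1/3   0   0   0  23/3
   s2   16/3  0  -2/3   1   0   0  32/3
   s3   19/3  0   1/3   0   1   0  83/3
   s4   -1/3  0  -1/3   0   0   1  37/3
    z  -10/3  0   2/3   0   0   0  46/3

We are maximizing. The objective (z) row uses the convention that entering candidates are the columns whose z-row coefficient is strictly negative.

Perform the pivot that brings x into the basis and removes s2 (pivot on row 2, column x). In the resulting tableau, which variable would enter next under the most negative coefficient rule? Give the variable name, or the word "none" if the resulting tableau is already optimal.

none

Pivot element 16/3. New z-row = old z-row − (-10/3)·(row 2/(16/3)).
Updated z-row coefficients: x: 0, y: 0, s1: 1/4, s2: 5/8, s3: 0, s4: 0.
No coefficient is strictly negative; the tableau after this pivot is optimal.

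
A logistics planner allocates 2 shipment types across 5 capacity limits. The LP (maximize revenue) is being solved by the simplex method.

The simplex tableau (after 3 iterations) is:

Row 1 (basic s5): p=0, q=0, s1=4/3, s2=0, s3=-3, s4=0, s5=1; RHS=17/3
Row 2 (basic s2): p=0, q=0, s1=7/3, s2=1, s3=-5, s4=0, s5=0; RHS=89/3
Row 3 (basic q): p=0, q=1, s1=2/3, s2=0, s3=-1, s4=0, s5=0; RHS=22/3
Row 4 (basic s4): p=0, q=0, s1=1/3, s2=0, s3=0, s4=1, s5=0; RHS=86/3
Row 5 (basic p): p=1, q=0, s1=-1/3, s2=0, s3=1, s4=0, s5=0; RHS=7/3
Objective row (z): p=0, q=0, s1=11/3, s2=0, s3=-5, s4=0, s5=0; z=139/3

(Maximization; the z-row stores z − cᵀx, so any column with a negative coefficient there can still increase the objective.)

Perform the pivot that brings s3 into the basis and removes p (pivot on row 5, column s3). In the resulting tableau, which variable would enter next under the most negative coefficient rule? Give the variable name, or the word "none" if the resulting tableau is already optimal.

none

Pivot element 1. New z-row = old z-row − (-5)·(row 5/1).
Updated z-row coefficients: p: 5, q: 0, s1: 2, s2: 0, s3: 0, s4: 0, s5: 0.
No coefficient is strictly negative; the tableau after this pivot is optimal.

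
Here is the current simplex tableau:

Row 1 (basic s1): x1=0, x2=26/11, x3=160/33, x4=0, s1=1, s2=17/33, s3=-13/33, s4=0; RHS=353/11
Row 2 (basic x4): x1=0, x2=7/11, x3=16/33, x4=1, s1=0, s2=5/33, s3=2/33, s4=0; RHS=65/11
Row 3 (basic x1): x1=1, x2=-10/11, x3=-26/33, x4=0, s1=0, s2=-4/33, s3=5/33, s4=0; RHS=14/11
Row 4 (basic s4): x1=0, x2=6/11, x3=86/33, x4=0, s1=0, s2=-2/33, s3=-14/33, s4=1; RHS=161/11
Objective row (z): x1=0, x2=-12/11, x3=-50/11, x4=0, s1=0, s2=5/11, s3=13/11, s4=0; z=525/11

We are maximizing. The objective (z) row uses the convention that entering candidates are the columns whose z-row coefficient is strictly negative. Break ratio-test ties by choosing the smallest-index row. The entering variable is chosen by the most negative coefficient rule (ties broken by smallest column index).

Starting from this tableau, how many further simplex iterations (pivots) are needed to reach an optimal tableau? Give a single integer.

2

pivot: x3 in, s4 out → z = 3150/43
pivot: x2 in, s1 out → z = 2139/29
No improving column remains; optimal.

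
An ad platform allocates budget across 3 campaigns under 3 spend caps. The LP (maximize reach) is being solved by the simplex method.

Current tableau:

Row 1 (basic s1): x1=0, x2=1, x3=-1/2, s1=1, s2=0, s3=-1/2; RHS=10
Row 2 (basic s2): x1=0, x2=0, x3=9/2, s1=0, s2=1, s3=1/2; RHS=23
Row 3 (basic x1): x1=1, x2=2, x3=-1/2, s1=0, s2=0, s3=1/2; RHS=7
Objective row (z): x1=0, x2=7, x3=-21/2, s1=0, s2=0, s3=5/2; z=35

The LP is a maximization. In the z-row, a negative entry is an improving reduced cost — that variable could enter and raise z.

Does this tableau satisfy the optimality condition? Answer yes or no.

Column x3 has objective-row coefficient -21/2, which is negative; an improving pivot exists, so not yet optimal.

no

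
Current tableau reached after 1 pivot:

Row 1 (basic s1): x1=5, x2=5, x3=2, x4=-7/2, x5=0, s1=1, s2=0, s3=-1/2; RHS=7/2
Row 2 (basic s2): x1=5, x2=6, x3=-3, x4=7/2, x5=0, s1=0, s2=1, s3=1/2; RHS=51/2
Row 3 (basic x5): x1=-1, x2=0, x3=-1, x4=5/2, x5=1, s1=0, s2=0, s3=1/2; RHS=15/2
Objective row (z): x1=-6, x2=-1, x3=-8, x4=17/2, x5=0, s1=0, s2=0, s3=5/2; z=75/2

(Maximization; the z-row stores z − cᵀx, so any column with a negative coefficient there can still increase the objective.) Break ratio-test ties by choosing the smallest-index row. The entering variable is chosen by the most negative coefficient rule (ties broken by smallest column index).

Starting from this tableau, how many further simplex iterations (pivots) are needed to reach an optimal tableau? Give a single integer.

pivot: x3 in, s1 out → z = 103/2
pivot: x4 in, x5 out → z = 358/3
No improving column remains; optimal.

2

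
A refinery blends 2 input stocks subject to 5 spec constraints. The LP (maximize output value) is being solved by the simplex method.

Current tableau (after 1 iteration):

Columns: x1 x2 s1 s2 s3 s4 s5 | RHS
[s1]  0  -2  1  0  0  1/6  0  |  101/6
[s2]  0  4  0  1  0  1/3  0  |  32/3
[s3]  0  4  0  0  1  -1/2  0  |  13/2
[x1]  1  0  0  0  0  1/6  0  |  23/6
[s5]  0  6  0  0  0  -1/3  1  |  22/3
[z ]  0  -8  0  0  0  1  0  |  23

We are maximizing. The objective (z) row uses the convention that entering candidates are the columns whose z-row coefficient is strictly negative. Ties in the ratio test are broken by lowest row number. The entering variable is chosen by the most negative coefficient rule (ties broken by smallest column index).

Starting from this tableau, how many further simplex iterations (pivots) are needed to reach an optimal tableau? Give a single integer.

pivot: x2 in, s5 out → z = 295/9
No improving column remains; optimal.

1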